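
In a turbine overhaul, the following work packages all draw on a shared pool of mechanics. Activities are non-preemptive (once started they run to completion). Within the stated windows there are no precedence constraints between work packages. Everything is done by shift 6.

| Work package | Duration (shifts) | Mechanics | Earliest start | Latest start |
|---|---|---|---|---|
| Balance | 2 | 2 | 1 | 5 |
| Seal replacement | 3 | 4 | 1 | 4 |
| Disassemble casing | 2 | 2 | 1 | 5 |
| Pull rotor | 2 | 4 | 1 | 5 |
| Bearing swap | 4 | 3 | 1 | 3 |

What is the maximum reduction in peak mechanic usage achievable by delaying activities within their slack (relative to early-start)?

Early-start peak: s1:15  s2:15  s3:7  s4:3  s5:0  s6:0 ⇒ 15.
Leveled (Balance@1, Seal replacement@1, Disassemble casing@1, Pull rotor@4, Bearing swap@3): s1:8  s2:8  s3:7  s4:7  s5:7  s6:3 ⇒ 8.
Reduction 15 − 8 = 7.

7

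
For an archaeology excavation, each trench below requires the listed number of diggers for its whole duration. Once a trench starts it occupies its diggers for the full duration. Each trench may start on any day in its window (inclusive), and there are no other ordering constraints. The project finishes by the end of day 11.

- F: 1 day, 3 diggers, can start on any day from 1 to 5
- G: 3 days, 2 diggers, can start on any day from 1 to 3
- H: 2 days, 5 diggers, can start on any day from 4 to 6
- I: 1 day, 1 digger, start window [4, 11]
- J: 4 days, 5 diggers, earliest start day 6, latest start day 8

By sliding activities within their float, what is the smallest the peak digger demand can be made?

Early-start (F@1, G@1, H@4, I@4, J@6) gives peak 6: d1:5  d2:2  d3:2  d4:6  d5:5  d6:5  d7:5  d8:5  d9:5  d10:0  d11:0.
Shift I→6, J→7.
Schedule F@1, G@1, H@4, I@6, J@7: d1:5  d2:2  d3:2  d4:5  d5:5  d6:1  d7:5  d8:5  d9:5  d10:5  d11:0 — peak 5.

5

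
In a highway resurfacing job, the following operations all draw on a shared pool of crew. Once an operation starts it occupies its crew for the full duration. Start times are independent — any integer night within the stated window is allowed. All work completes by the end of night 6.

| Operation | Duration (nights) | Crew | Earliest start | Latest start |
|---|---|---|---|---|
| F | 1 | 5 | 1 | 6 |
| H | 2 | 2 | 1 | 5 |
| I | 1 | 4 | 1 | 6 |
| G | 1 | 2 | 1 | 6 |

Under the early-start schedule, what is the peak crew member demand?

13

Early-start schedule: F@1, H@1, I@1, G@1.
Load per night: night 1: 13, night 2: 2, night 3: 0, night 4: 0, night 5: 0, night 6: 0.
Peak is 13.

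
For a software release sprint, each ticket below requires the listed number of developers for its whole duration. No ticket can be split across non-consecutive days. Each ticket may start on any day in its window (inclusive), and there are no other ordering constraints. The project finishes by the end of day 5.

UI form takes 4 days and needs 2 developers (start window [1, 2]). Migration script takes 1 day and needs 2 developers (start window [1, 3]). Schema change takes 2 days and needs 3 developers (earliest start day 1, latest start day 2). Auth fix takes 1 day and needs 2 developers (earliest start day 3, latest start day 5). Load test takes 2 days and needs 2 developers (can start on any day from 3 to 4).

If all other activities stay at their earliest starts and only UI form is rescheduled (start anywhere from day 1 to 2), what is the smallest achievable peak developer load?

UI form@1: d1:7  d2:5  d3:6  d4:4  d5:0 → peak 7
UI form@2: d1:5  d2:5  d3:6  d4:4  d5:2 → peak 6
Best is UI form@2, peak 6.

6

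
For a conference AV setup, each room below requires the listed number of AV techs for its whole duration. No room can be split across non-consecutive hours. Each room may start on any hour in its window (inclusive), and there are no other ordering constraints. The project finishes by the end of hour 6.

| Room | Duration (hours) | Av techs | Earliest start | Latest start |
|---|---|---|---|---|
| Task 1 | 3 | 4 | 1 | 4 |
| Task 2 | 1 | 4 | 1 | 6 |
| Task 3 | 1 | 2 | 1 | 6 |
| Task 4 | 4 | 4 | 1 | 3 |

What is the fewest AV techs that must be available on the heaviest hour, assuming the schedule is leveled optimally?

Early-start (Task 1@1, Task 2@1, Task 3@1, Task 4@1) gives peak 14: h1:14  h2:8  h3:8  h4:4  h5:0  h6:0.
Shift Task 3→2, Task 4→3.
Schedule Task 1@1, Task 2@1, Task 3@2, Task 4@3: h1:8  h2:6  h3:8  h4:4  h5:4  h6:4 — peak 8.

8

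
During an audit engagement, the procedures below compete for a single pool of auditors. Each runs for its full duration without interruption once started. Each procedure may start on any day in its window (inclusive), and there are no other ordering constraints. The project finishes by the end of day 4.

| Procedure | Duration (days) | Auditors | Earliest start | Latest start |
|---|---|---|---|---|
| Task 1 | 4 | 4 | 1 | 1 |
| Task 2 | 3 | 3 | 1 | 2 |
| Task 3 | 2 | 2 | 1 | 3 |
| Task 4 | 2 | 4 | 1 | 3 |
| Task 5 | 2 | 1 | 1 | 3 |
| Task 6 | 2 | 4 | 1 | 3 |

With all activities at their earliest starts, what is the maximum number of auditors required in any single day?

18

Early-start schedule: Task 1@1, Task 2@1, Task 3@1, Task 4@1, Task 5@1, Task 6@1.
Load per day: day 1: 18, day 2: 18, day 3: 7, day 4: 4.
Peak is 18.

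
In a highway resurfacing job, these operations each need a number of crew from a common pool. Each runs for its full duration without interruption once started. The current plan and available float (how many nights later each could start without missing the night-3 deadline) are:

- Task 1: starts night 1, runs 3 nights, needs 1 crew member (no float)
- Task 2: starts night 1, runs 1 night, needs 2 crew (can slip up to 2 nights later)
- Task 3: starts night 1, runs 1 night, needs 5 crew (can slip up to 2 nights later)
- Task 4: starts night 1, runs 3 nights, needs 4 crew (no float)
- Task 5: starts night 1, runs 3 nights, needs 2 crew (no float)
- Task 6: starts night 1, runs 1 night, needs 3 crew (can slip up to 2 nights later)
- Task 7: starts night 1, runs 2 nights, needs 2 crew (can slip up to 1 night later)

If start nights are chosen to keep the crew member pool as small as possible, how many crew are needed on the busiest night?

12

Early-start (Task 1@1, Task 2@1, Task 3@1, Task 4@1, Task 5@1, Task 6@1, Task 7@1) gives peak 19: n1:19  n2:9  n3:7.
Shift Task 3→3, Task 6→2.
Schedule Task 1@1, Task 2@1, Task 3@3, Task 4@1, Task 5@1, Task 6@2, Task 7@1: n1:11  n2:12  n3:12 — peak 12.
Total crew member-nights = 35 over 3 nights ⇒ peak ≥ ⌈35/3⌉ = 12, so 12 is optimal.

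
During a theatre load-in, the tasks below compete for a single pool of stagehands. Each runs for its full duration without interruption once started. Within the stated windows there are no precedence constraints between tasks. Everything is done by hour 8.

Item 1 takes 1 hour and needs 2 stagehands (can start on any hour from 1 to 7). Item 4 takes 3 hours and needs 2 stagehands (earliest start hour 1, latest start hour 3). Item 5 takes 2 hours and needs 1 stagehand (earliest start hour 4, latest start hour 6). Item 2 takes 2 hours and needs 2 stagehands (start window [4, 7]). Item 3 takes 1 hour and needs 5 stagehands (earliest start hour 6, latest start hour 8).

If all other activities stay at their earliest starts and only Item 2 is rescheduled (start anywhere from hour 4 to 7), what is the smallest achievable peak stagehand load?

Item 2@4: h1:4  h2:2  h3:2  h4:3  h5:3  h6:5  h7:0  h8:0 → peak 5
Item 2@5: h1:4  h2:2  h3:2  h4:1  h5:3  h6:7  h7:0  h8:0 → peak 7
Item 2@6: h1:4  h2:2  h3:2  h4:1  h5:1  h6:7  h7:2  h8:0 → peak 7
Item 2@7: h1:4  h2:2  h3:2  h4:1  h5:1  h6:5  h7:2  h8:2 → peak 5
Best is Item 2@4, peak 5.

5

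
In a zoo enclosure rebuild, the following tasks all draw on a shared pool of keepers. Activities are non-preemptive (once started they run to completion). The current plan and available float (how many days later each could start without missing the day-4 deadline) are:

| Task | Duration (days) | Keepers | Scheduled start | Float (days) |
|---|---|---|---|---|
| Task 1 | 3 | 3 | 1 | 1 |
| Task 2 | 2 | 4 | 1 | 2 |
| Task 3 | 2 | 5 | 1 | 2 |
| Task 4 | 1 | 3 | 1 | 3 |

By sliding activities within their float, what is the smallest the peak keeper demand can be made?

8

Early-start (Task 1@1, Task 2@1, Task 3@1, Task 4@1) gives peak 15: d1:15  d2:12  d3:3  d4:0.
Shift Task 3→3, Task 4→4.
Schedule Task 1@1, Task 2@1, Task 3@3, Task 4@4: d1:7  d2:7  d3:8  d4:8 — peak 8.
Total keeper-days = 30 over 4 days ⇒ peak ≥ ⌈30/4⌉ = 8, so 8 is optimal.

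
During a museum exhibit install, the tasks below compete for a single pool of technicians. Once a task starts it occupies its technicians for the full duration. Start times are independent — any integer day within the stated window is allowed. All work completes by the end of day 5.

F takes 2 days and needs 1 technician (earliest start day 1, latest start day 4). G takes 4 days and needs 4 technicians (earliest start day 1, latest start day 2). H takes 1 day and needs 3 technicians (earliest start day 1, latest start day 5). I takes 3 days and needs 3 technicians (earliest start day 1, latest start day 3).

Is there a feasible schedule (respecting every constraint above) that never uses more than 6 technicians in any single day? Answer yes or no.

no

The minimum achievable peak is 7; 6 < 7, so no feasible schedule stays within the cap.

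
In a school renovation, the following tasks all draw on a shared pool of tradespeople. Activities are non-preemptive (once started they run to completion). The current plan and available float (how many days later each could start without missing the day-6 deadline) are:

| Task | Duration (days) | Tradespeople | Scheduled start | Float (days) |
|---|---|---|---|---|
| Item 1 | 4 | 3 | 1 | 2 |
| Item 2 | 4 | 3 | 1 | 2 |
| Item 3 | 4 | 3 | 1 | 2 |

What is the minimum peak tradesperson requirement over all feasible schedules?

9

Schedule Item 1@1, Item 2@1, Item 3@1: d1:9  d2:9  d3:9  d4:9  d5:0  d6:0 — peak 9.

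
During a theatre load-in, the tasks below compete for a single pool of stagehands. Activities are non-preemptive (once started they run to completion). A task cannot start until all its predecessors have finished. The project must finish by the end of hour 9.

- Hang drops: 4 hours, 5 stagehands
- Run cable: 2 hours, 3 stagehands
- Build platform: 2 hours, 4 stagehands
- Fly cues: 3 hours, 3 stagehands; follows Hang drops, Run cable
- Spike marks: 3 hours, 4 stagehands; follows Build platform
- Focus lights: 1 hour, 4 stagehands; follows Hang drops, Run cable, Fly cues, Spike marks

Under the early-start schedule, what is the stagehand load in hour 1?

At early start, hour 1 has: Hang drops, Run cable, Build platform.
Demand: 5 + 3 + 4 = 12.

12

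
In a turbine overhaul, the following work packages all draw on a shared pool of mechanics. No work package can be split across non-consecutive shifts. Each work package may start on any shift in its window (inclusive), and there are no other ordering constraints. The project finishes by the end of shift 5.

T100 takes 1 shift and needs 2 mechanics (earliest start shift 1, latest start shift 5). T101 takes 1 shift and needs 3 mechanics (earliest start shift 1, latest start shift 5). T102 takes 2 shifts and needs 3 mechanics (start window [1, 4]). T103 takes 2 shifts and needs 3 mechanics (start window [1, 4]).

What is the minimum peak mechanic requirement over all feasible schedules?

Early-start (T100@1, T101@1, T102@1, T103@1) gives peak 11: s1:11  s2:6  s3:0  s4:0  s5:0.
Shift T102→2, T103→4.
Schedule T100@1, T101@1, T102@2, T103@4: s1:5  s2:3  s3:3  s4:3  s5:3 — peak 5.

5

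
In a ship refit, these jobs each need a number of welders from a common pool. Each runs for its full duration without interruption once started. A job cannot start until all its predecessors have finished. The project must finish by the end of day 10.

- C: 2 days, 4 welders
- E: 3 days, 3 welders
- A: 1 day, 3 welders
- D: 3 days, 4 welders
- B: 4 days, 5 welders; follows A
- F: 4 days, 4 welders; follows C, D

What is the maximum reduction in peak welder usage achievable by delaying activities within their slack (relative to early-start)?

7

Early-start peak: d1:14  d2:16  d3:12  d4:9  d5:9  d6:4  d7:4  d8:0  d9:0  d10:0 ⇒ 16.
Leveled (C@1, E@1, A@3, D@4, B@4, F@7): d1:7  d2:7  d3:6  d4:9  d5:9  d6:9  d7:9  d8:4  d9:4  d10:4 ⇒ 9.
Reduction 16 − 9 = 7.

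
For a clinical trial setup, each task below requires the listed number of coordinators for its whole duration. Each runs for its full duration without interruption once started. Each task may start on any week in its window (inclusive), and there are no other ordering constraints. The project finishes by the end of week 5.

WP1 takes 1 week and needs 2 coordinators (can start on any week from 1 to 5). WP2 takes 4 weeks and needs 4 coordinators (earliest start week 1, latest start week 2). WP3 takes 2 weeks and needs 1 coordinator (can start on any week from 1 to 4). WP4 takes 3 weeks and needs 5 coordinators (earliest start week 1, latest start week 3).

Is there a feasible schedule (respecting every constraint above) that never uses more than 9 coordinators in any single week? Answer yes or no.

yes

Schedule WP1@1, WP2@1, WP3@1, WP4@3: w1:7  w2:5  w3:9  w4:9  w5:5 — peak 9 ≤ 9.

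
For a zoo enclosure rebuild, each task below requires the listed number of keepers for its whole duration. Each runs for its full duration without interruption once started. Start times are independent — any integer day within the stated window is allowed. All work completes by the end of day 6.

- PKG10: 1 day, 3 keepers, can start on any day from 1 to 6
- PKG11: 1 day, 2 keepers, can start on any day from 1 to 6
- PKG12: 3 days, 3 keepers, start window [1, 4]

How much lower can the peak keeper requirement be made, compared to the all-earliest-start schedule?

5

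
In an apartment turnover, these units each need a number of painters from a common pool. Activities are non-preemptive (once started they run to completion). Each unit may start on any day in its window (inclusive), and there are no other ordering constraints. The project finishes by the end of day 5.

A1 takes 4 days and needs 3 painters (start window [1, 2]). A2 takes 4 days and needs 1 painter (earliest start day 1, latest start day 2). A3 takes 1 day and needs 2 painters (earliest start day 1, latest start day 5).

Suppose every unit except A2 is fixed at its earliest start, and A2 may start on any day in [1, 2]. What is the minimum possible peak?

5

A2@1: d1:6  d2:4  d3:4  d4:4  d5:0 → peak 6
A2@2: d1:5  d2:4  d3:4  d4:4  d5:1 → peak 5
Best is A2@2, peak 5.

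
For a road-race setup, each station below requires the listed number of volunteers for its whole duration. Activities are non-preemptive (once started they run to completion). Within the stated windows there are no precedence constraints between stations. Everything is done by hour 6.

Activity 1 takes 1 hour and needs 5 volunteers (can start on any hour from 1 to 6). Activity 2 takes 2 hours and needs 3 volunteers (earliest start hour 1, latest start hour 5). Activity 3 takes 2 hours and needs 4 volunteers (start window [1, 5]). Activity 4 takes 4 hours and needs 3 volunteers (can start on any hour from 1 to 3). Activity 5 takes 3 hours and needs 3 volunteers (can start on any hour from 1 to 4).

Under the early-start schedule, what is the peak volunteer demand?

18

Early-start schedule: Activity 1@1, Activity 2@1, Activity 3@1, Activity 4@1, Activity 5@1.
Load per hour: hour 1: 18, hour 2: 13, hour 3: 6, hour 4: 3, hour 5: 0, hour 6: 0.
Peak is 18.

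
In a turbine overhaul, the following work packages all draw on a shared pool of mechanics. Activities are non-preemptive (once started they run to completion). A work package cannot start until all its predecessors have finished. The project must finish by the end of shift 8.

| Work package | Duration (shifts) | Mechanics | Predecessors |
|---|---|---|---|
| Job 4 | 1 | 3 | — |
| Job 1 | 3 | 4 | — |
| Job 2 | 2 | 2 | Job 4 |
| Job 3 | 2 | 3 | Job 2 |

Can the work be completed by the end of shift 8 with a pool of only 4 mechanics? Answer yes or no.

Schedule Job 4@1, Job 1@2, Job 2@5, Job 3@7: s1:3  s2:4  s3:4  s4:4  s5:2  s6:2  s7:3  s8:3 — peak 4 ≤ 4.

yes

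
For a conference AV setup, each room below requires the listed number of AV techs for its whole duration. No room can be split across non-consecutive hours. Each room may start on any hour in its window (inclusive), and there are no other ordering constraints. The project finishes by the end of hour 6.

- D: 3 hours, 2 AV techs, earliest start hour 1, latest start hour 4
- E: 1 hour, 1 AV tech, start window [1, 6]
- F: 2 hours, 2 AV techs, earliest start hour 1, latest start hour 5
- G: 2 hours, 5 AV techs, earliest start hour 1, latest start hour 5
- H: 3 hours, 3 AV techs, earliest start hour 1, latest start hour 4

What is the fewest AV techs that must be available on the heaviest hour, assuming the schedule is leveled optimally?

Early-start (D@1, E@1, F@1, G@1, H@1) gives peak 13: h1:13  h2:12  h3:5  h4:0  h5:0  h6:0.
Shift G→5, H→2.
Schedule D@1, E@1, F@1, G@5, H@2: h1:5  h2:7  h3:5  h4:3  h5:5  h6:5 — peak 7.

7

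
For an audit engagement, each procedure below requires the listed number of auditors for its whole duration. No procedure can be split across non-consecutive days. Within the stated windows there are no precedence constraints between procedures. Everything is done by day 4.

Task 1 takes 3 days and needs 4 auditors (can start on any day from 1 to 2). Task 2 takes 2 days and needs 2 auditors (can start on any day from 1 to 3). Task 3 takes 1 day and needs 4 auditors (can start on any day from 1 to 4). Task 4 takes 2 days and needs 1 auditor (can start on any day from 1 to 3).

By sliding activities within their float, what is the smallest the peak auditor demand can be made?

6

Early-start (Task 1@1, Task 2@1, Task 3@1, Task 4@1) gives peak 11: d1:11  d2:7  d3:4  d4:0.
Shift Task 3→4, Task 4→3.
Schedule Task 1@1, Task 2@1, Task 3@4, Task 4@3: d1:6  d2:6  d3:5  d4:5 — peak 6.
Total auditor-days = 22 over 4 days ⇒ peak ≥ ⌈22/4⌉ = 6, so 6 is optimal.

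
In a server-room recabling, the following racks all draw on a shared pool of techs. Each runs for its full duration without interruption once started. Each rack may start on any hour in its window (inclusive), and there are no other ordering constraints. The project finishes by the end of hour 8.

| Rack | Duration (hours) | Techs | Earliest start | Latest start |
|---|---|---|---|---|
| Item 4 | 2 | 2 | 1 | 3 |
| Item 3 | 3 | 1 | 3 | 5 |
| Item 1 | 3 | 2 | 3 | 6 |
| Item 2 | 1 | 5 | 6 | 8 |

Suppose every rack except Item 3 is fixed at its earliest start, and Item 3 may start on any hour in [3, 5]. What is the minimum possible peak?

Item 3@3: h1:2  h2:2  h3:3  h4:3  h5:3  h6:5  h7:0  h8:0 → peak 5
Item 3@4: h1:2  h2:2  h3:2  h4:3  h5:3  h6:6  h7:0  h8:0 → peak 6
Item 3@5: h1:2  h2:2  h3:2  h4:2  h5:3  h6:6  h7:1  h8:0 → peak 6
Best is Item 3@3, peak 5.

5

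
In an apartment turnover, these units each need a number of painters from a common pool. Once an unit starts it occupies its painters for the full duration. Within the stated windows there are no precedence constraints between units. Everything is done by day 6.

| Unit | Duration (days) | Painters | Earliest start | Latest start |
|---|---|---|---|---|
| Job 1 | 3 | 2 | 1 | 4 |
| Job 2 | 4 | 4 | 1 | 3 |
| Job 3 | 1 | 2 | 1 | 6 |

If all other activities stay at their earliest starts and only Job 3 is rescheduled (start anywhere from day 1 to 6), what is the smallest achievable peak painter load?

6

Job 3@1: d1:8  d2:6  d3:6  d4:4  d5:0  d6:0 → peak 8
Job 3@2: d1:6  d2:8  d3:6  d4:4  d5:0  d6:0 → peak 8
Job 3@3: d1:6  d2:6  d3:8  d4:4  d5:0  d6:0 → peak 8
Job 3@4: d1:6  d2:6  d3:6  d4:6  d5:0  d6:0 → peak 6
Job 3@5: d1:6  d2:6  d3:6  d4:4  d5:2  d6:0 → peak 6
Job 3@6: d1:6  d2:6  d3:6  d4:4  d5:0  d6:2 → peak 6
Best is Job 3@4, peak 6.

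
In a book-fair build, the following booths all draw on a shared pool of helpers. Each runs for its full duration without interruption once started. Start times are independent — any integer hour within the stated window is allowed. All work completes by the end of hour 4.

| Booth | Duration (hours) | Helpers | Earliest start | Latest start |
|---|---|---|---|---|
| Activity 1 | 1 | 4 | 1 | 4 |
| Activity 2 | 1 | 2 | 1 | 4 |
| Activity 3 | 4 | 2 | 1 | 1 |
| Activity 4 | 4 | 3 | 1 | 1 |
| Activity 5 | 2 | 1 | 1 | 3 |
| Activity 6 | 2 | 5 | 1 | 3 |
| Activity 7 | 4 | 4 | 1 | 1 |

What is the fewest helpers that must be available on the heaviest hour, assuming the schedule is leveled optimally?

14

Early-start (Activity 1@1, Activity 2@1, Activity 3@1, Activity 4@1, Activity 5@1, Activity 6@1, Activity 7@1) gives peak 21: h1:21  h2:15  h3:9  h4:9.
Shift Activity 2→2, Activity 6→3.
Schedule Activity 1@1, Activity 2@2, Activity 3@1, Activity 4@1, Activity 5@1, Activity 6@3, Activity 7@1: h1:14  h2:12  h3:14  h4:14 — peak 14.
Total helper-hours = 54 over 4 hours ⇒ peak ≥ ⌈54/4⌉ = 14, so 14 is optimal.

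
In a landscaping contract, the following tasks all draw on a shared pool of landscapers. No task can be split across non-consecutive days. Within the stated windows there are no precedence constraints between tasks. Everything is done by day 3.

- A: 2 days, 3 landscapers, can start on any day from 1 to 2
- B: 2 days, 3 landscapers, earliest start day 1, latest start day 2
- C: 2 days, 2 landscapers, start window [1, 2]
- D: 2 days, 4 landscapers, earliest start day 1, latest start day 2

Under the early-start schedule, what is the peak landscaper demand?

Early-start schedule: A@1, B@1, C@1, D@1.
Load per day: day 1: 12, day 2: 12, day 3: 0.
Peak is 12.

12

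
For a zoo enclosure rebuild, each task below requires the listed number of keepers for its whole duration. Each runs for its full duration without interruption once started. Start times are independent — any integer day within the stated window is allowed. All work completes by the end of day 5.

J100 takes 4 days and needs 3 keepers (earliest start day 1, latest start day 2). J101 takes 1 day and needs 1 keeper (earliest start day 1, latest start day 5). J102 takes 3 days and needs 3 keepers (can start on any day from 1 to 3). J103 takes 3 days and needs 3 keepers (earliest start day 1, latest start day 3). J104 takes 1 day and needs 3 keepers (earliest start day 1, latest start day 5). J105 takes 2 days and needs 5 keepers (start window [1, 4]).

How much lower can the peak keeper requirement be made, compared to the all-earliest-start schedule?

9

Early-start peak: d1:18  d2:14  d3:9  d4:3  d5:0 ⇒ 18.
Leveled (J100@1, J101@1, J102@3, J103@3, J104@5, J105@1): d1:9  d2:8  d3:9  d4:9  d5:9 ⇒ 9.
Reduction 18 − 9 = 9.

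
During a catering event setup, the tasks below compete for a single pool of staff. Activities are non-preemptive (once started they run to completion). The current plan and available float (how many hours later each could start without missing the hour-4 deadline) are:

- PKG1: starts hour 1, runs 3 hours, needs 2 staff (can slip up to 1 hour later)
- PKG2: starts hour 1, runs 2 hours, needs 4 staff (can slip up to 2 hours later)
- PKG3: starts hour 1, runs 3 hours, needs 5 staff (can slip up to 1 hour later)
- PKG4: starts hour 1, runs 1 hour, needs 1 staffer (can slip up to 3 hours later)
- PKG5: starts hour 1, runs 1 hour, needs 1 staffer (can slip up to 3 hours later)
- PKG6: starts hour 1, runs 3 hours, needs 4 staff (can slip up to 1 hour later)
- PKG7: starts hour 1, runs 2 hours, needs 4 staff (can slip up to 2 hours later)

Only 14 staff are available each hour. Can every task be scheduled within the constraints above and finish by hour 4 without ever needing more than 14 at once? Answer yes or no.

no

The minimum achievable peak is 15; 14 < 15, so no feasible schedule stays within the cap.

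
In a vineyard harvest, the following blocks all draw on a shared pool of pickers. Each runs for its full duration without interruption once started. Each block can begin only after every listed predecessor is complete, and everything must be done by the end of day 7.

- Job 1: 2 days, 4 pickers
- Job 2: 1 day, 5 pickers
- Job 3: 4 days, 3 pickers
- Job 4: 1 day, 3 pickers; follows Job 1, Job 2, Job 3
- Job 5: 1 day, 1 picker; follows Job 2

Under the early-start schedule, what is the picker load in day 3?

3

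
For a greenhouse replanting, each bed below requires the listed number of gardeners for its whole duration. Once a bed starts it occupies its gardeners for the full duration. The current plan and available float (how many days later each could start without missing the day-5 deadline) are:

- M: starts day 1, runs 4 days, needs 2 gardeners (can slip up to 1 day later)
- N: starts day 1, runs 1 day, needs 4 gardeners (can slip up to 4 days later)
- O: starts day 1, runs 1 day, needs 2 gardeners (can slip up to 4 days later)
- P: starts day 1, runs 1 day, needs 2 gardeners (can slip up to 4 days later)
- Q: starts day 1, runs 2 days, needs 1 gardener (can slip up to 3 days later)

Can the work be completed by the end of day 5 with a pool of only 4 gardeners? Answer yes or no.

Schedule M@1, N@5, O@1, P@2, Q@3: d1:4  d2:4  d3:3  d4:3  d5:4 — peak 4 ≤ 4.

yes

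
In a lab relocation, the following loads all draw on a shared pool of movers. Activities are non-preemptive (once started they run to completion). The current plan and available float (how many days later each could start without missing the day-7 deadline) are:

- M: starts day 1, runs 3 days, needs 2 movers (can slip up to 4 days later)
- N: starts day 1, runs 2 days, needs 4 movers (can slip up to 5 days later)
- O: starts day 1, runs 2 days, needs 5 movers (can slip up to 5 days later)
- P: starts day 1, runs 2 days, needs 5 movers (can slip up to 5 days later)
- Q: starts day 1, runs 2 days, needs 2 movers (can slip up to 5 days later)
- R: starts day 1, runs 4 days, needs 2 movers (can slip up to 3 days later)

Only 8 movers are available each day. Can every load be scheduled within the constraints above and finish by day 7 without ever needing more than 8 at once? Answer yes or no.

yes

Schedule M@1, N@1, O@3, P@5, Q@1, R@4: d1:8  d2:8  d3:7  d4:7  d5:7  d6:7  d7:2 — peak 8 ≤ 8.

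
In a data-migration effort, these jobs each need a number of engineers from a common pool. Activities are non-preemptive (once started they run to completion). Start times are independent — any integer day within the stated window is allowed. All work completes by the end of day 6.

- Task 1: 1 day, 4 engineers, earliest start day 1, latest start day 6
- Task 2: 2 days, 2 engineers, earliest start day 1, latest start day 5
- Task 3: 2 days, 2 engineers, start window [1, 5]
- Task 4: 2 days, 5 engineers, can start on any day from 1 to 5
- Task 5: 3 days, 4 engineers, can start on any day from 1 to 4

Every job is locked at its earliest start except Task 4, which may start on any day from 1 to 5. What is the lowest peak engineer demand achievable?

12

Task 4@1: d1:17  d2:13  d3:4  d4:0  d5:0  d6:0 → peak 17
Task 4@2: d1:12  d2:13  d3:9  d4:0  d5:0  d6:0 → peak 13
Task 4@3: d1:12  d2:8  d3:9  d4:5  d5:0  d6:0 → peak 12
Task 4@4: d1:12  d2:8  d3:4  d4:5  d5:5  d6:0 → peak 12
Task 4@5: d1:12  d2:8  d3:4  d4:0  d5:5  d6:5 → peak 12
Best is Task 4@3, peak 12.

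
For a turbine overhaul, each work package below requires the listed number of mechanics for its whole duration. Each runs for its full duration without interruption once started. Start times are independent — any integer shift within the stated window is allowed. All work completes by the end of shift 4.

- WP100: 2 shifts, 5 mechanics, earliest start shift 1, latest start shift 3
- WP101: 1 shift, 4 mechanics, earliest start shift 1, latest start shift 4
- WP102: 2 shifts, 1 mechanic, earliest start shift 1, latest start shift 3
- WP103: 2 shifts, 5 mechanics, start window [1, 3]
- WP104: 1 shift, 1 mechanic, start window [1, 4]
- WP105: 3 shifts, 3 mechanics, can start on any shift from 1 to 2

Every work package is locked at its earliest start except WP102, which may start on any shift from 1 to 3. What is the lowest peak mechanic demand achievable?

WP102@1: s1:19  s2:14  s3:3  s4:0 → peak 19
WP102@2: s1:18  s2:14  s3:4  s4:0 → peak 18
WP102@3: s1:18  s2:13  s3:4  s4:1 → peak 18
Best is WP102@2, peak 18.

18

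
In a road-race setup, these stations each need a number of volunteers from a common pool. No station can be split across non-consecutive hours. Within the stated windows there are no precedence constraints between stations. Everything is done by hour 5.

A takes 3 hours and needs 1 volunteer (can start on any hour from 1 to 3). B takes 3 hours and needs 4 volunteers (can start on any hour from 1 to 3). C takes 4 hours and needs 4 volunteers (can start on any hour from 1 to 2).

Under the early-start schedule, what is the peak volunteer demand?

9

Early-start schedule: A@1, B@1, C@1.
Load per hour: hour 1: 9, hour 2: 9, hour 3: 9, hour 4: 4, hour 5: 0.
Peak is 9.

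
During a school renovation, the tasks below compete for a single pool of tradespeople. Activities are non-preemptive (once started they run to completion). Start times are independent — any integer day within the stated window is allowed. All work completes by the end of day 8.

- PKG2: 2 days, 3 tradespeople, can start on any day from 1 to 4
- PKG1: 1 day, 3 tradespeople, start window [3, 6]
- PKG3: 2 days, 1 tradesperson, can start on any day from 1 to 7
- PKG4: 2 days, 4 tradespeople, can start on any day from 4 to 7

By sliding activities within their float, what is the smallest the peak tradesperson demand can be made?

4

Schedule PKG2@1, PKG1@3, PKG3@1, PKG4@4: d1:4  d2:4  d3:3  d4:4  d5:4  d6:0  d7:0  d8:0 — peak 4.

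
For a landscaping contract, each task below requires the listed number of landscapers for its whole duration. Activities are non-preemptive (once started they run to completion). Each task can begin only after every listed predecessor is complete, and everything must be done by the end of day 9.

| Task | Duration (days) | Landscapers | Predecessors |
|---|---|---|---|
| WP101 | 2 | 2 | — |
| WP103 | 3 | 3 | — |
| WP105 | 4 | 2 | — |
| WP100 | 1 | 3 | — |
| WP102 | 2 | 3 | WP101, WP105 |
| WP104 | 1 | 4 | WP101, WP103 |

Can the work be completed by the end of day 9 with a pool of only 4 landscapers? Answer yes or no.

no

The minimum achievable peak is 5; 4 < 5, so no feasible schedule stays within the cap.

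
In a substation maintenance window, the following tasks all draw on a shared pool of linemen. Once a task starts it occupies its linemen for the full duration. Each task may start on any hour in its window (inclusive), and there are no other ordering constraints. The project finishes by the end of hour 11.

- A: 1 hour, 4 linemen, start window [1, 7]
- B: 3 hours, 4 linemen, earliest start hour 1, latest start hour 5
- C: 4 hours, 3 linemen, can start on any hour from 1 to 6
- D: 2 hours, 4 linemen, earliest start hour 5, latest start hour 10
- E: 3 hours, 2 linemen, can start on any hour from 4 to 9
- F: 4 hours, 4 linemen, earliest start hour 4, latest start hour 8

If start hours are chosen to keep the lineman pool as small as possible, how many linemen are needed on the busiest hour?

Early-start (A@1, B@1, C@1, D@5, E@4, F@4) gives peak 11: h1:11  h2:7  h3:7  h4:9  h5:10  h6:10  h7:4  h8:0  h9:0  h10:0  h11:0.
Shift B→2, E→5, F→7.
Schedule A@1, B@2, C@1, D@5, E@5, F@7: h1:7  h2:7  h3:7  h4:7  h5:6  h6:6  h7:6  h8:4  h9:4  h10:4  h11:0 — peak 7.

7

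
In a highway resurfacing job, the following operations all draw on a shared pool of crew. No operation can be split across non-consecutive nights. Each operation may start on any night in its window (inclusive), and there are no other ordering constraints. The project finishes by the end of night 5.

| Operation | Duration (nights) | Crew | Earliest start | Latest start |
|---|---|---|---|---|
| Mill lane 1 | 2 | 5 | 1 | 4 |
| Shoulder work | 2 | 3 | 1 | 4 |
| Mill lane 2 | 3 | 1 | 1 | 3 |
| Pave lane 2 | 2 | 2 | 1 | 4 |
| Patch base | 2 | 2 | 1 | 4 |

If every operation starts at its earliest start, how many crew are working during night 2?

13

At early start, night 2 has: Mill lane 1, Shoulder work, Mill lane 2, Pave lane 2, Patch base.
Demand: 5 + 3 + 1 + 2 + 2 = 13.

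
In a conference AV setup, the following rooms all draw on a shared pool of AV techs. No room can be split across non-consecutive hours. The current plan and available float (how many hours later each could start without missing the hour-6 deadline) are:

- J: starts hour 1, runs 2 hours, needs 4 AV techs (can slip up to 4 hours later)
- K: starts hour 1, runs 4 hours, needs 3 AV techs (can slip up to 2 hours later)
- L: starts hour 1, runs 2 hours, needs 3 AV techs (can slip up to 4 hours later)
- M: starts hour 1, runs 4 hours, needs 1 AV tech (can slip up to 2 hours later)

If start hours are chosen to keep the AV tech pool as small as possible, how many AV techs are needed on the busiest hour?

Early-start (J@1, K@1, L@1, M@1) gives peak 11: h1:11  h2:11  h3:4  h4:4  h5:0  h6:0.
Shift K→3, L→5.
Schedule J@1, K@3, L@5, M@1: h1:5  h2:5  h3:4  h4:4  h5:6  h6:6 — peak 6.

6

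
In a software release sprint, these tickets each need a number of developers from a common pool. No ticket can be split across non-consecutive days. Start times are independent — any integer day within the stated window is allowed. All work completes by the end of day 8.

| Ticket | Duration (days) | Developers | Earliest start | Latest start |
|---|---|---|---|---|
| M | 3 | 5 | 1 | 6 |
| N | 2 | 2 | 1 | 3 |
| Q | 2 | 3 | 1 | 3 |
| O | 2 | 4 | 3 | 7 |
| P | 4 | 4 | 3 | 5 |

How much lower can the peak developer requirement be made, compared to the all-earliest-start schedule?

5

Early-start peak: d1:10  d2:10  d3:13  d4:8  d5:4  d6:4  d7:0  d8:0 ⇒ 13.
Leveled (M@1, N@1, Q@3, O@4, P@5): d1:7  d2:7  d3:8  d4:7  d5:8  d6:4  d7:4  d8:4 ⇒ 8.
Reduction 13 − 8 = 5.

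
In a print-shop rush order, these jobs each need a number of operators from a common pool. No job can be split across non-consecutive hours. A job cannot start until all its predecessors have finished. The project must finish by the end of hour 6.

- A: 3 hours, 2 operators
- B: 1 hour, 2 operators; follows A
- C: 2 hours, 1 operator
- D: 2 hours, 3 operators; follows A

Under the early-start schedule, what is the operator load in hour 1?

At early start, hour 1 has: A, C.
Demand: 2 + 1 = 3.

3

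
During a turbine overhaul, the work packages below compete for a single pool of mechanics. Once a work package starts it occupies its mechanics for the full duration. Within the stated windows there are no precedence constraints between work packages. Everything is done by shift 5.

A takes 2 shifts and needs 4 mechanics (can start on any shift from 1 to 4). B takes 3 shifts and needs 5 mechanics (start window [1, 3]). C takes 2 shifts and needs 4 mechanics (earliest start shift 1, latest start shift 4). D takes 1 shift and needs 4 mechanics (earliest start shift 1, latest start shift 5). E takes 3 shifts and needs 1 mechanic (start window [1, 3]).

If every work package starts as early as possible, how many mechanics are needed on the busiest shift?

18

Early-start schedule: A@1, B@1, C@1, D@1, E@1.
Load per shift: shift 1: 18, shift 2: 14, shift 3: 6, shift 4: 0, shift 5: 0.
Peak is 18.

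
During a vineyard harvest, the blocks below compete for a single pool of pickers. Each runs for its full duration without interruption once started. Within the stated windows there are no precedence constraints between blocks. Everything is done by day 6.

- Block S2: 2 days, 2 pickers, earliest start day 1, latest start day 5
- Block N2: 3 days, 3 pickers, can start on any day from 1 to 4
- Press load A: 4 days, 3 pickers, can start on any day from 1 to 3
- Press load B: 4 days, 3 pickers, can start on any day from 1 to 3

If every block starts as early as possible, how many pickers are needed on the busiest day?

11

Early-start schedule: Block S2@1, Block N2@1, Press load A@1, Press load B@1.
Load per day: day 1: 11, day 2: 11, day 3: 9, day 4: 6, day 5: 0, day 6: 0.
Peak is 11.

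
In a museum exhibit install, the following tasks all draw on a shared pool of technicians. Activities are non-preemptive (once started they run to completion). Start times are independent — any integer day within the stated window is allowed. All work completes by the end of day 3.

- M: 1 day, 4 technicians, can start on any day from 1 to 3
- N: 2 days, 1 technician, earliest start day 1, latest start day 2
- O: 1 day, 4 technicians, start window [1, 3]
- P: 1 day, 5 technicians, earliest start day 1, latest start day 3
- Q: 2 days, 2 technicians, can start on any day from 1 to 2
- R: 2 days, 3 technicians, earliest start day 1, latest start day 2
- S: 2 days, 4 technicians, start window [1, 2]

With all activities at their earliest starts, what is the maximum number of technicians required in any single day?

23

Early-start schedule: M@1, N@1, O@1, P@1, Q@1, R@1, S@1.
Load per day: day 1: 23, day 2: 10, day 3: 0.
Peak is 23.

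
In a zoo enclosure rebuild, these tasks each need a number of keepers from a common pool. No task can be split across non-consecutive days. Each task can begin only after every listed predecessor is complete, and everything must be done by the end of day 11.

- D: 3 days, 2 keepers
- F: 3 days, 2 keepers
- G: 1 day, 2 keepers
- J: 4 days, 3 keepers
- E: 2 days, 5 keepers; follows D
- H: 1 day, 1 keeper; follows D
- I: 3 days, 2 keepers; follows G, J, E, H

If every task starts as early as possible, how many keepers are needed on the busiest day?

Early-start schedule: D@1, F@1, G@1, J@1, E@4, H@4, I@6.
Load per day: day 1: 9, day 2: 7, day 3: 7, day 4: 9, day 5: 5, day 6: 2, day 7: 2, day 8: 2, day 9: 0, day 10: 0, day 11: 0.
Peak is 9.

9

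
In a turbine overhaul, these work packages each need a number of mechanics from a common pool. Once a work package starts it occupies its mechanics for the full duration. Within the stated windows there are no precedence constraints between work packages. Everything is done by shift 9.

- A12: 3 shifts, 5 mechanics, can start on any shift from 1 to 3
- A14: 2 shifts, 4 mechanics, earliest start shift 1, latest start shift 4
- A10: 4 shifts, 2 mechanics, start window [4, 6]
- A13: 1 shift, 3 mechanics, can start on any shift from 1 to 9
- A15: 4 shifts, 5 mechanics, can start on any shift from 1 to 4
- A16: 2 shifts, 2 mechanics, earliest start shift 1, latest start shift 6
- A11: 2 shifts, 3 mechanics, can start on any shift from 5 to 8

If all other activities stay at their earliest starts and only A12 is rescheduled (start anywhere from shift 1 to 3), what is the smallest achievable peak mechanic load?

14

A12@1: s1:19  s2:16  s3:10  s4:7  s5:5  s6:5  s7:2  s8:0  s9:0 → peak 19
A12@2: s1:14  s2:16  s3:10  s4:12  s5:5  s6:5  s7:2  s8:0  s9:0 → peak 16
A12@3: s1:14  s2:11  s3:10  s4:12  s5:10  s6:5  s7:2  s8:0  s9:0 → peak 14
Best is A12@3, peak 14.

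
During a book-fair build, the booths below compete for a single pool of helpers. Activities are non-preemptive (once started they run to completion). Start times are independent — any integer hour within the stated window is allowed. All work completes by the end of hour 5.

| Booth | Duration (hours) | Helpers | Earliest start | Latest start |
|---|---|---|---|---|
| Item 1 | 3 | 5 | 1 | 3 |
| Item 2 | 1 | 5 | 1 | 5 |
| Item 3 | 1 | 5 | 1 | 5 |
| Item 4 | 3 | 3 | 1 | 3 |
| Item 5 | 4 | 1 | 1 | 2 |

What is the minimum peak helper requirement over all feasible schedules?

Early-start (Item 1@1, Item 2@1, Item 3@1, Item 4@1, Item 5@1) gives peak 19: h1:19  h2:9  h3:9  h4:1  h5:0.
Shift Item 2→4, Item 3→5.
Schedule Item 1@1, Item 2@4, Item 3@5, Item 4@1, Item 5@1: h1:9  h2:9  h3:9  h4:6  h5:5 — peak 9.

9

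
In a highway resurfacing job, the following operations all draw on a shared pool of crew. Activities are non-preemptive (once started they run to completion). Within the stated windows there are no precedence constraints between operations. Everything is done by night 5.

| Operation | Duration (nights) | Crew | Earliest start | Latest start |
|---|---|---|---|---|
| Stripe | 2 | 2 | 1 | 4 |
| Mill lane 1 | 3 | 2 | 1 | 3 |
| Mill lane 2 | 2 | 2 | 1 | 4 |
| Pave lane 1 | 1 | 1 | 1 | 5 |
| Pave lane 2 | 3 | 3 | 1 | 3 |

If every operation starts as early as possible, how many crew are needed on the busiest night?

Early-start schedule: Stripe@1, Mill lane 1@1, Mill lane 2@1, Pave lane 1@1, Pave lane 2@1.
Load per night: night 1: 10, night 2: 9, night 3: 5, night 4: 0, night 5: 0.
Peak is 10.

10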